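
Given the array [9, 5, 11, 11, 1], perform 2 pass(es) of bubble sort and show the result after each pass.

After pass 1: [5, 9, 11, 1, 11] (2 swaps)
After pass 2: [5, 9, 1, 11, 11] (1 swaps)
Total swaps: 3


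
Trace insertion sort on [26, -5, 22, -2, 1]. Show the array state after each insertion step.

First element 26 is already 'sorted'
Insert -5: shifted 1 elements -> [-5, 26, 22, -2, 1]
Insert 22: shifted 1 elements -> [-5, 22, 26, -2, 1]
Insert -2: shifted 2 elements -> [-5, -2, 22, 26, 1]
Insert 1: shifted 2 elements -> [-5, -2, 1, 22, 26]


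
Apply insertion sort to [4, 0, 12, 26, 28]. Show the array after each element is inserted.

First element 4 is already 'sorted'
Insert 0: shifted 1 elements -> [0, 4, 12, 26, 28]
Insert 12: shifted 0 elements -> [0, 4, 12, 26, 28]
Insert 26: shifted 0 elements -> [0, 4, 12, 26, 28]
Insert 28: shifted 0 elements -> [0, 4, 12, 26, 28]


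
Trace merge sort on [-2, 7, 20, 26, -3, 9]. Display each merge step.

Divide and conquer:
  Merge [7] + [20] -> [7, 20]
  Merge [-2] + [7, 20] -> [-2, 7, 20]
  Merge [-3] + [9] -> [-3, 9]
  Merge [26] + [-3, 9] -> [-3, 9, 26]
  Merge [-2, 7, 20] + [-3, 9, 26] -> [-3, -2, 7, 9, 20, 26]


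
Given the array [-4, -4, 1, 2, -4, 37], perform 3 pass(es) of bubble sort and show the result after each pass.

After pass 1: [-4, -4, 1, -4, 2, 37] (1 swaps)
After pass 2: [-4, -4, -4, 1, 2, 37] (1 swaps)
After pass 3: [-4, -4, -4, 1, 2, 37] (0 swaps)
Total swaps: 2


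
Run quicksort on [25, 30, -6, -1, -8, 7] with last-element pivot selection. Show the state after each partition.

Partition 1: pivot=7 at index 3 -> [-6, -1, -8, 7, 25, 30]
Partition 2: pivot=-8 at index 0 -> [-8, -1, -6, 7, 25, 30]
Partition 3: pivot=-6 at index 1 -> [-8, -6, -1, 7, 25, 30]
Partition 4: pivot=30 at index 5 -> [-8, -6, -1, 7, 25, 30]


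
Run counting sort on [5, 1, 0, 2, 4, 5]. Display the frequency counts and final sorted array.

Count array: [1, 1, 1, 0, 1, 2]
(count[i] = number of elements equal to i)
Cumulative count: [1, 2, 3, 3, 4, 6]
Sorted: [0, 1, 2, 4, 5, 5]


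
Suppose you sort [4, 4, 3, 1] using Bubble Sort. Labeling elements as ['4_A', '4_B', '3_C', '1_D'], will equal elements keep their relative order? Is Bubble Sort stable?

Trace Bubble Sort on the labeled array (the key is the number; the letter only tracks identity):
  After pass 1: [4_A, 3_C, 1_D, 4_B]
  After pass 2: [3_C, 1_D, 4_A, 4_B]
  After pass 3: [1_D, 3_C, 4_A, 4_B]
Final order: [1_D, 3_C, 4_A, 4_B]
Equal keys:
  value 4: originally 4_A, 4_B; after sorting 4_A, 4_B -> order preserved
All equal keys kept their original relative order. Bubble Sort is stable: it only swaps adjacent elements when the left one is strictly greater, so equal keys never move past each other.
Answer: Stable


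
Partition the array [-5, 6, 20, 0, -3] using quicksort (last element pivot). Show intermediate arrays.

Partition 1: pivot=-3 at index 1 -> [-5, -3, 20, 0, 6]
Partition 2: pivot=6 at index 3 -> [-5, -3, 0, 6, 20]


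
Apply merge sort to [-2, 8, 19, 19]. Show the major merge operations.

Divide and conquer:
  Merge [-2] + [8] -> [-2, 8]
  Merge [19] + [19] -> [19, 19]
  Merge [-2, 8] + [19, 19] -> [-2, 8, 19, 19]


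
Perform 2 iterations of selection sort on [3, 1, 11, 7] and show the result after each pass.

Pass 1: Select minimum 1 at index 1, swap -> [1, 3, 11, 7]
Pass 2: Select minimum 3 at index 1, swap -> [1, 3, 11, 7]


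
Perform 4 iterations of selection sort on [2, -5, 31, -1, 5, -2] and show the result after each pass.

Pass 1: Select minimum -5 at index 1, swap -> [-5, 2, 31, -1, 5, -2]
Pass 2: Select minimum -2 at index 5, swap -> [-5, -2, 31, -1, 5, 2]
Pass 3: Select minimum -1 at index 3, swap -> [-5, -2, -1, 31, 5, 2]
Pass 4: Select minimum 2 at index 5, swap -> [-5, -2, -1, 2, 5, 31]


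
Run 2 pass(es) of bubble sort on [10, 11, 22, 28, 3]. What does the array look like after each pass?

After pass 1: [10, 11, 22, 3, 28] (1 swaps)
After pass 2: [10, 11, 3, 22, 28] (1 swaps)
Total swaps: 2


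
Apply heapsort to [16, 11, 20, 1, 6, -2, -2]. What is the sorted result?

Build heap: [20, 11, 16, 1, 6, -2, -2]
Extract 20: [16, 11, -2, 1, 6, -2, 20]
Extract 16: [11, 6, -2, 1, -2, 16, 20]
Extract 11: [6, 1, -2, -2, 11, 16, 20]
Extract 6: [1, -2, -2, 6, 11, 16, 20]
Extract 1: [-2, -2, 1, 6, 11, 16, 20]
Extract -2: [-2, -2, 1, 6, 11, 16, 20]


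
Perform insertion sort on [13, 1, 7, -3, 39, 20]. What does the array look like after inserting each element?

First element 13 is already 'sorted'
Insert 1: shifted 1 elements -> [1, 13, 7, -3, 39, 20]
Insert 7: shifted 1 elements -> [1, 7, 13, -3, 39, 20]
Insert -3: shifted 3 elements -> [-3, 1, 7, 13, 39, 20]
Insert 39: shifted 0 elements -> [-3, 1, 7, 13, 39, 20]
Insert 20: shifted 1 elements -> [-3, 1, 7, 13, 20, 39]


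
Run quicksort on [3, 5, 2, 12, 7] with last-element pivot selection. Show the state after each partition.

Partition 1: pivot=7 at index 3 -> [3, 5, 2, 7, 12]
Partition 2: pivot=2 at index 0 -> [2, 5, 3, 7, 12]
Partition 3: pivot=3 at index 1 -> [2, 3, 5, 7, 12]


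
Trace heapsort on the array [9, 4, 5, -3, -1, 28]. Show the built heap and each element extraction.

Build heap: [28, 4, 9, -3, -1, 5]
Extract 28: [9, 4, 5, -3, -1, 28]
Extract 9: [5, 4, -1, -3, 9, 28]
Extract 5: [4, -3, -1, 5, 9, 28]
Extract 4: [-1, -3, 4, 5, 9, 28]
Extract -1: [-3, -1, 4, 5, 9, 28]


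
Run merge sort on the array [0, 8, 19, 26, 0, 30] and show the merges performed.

Divide and conquer:
  Merge [8] + [19] -> [8, 19]
  Merge [0] + [8, 19] -> [0, 8, 19]
  Merge [0] + [30] -> [0, 30]
  Merge [26] + [0, 30] -> [0, 26, 30]
  Merge [0, 8, 19] + [0, 26, 30] -> [0, 0, 8, 19, 26, 30]


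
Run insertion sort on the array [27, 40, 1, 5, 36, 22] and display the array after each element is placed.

First element 27 is already 'sorted'
Insert 40: shifted 0 elements -> [27, 40, 1, 5, 36, 22]
Insert 1: shifted 2 elements -> [1, 27, 40, 5, 36, 22]
Insert 5: shifted 2 elements -> [1, 5, 27, 40, 36, 22]
Insert 36: shifted 1 elements -> [1, 5, 27, 36, 40, 22]
Insert 22: shifted 3 elements -> [1, 5, 22, 27, 36, 40]


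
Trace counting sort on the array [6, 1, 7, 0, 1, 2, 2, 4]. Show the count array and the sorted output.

Count array: [1, 2, 2, 0, 1, 0, 1, 1]
(count[i] = number of elements equal to i)
Cumulative count: [1, 3, 5, 5, 6, 6, 7, 8]
Sorted: [0, 1, 1, 2, 2, 4, 6, 7]


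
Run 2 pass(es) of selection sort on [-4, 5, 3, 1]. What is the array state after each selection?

Pass 1: Select minimum -4 at index 0, swap -> [-4, 5, 3, 1]
Pass 2: Select minimum 1 at index 3, swap -> [-4, 1, 3, 5]


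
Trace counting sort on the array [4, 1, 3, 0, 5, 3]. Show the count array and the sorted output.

Count array: [1, 1, 0, 2, 1, 1]
(count[i] = number of elements equal to i)
Cumulative count: [1, 2, 2, 4, 5, 6]
Sorted: [0, 1, 3, 3, 4, 5]


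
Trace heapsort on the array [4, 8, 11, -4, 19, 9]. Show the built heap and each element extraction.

Build heap: [19, 8, 11, -4, 4, 9]
Extract 19: [11, 8, 9, -4, 4, 19]
Extract 11: [9, 8, 4, -4, 11, 19]
Extract 9: [8, -4, 4, 9, 11, 19]
Extract 8: [4, -4, 8, 9, 11, 19]
Extract 4: [-4, 4, 8, 9, 11, 19]


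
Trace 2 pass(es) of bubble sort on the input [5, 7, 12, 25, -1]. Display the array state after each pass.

After pass 1: [5, 7, 12, -1, 25] (1 swaps)
After pass 2: [5, 7, -1, 12, 25] (1 swaps)
Total swaps: 2


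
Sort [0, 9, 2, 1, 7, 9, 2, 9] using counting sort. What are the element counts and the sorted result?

Count array: [1, 1, 2, 0, 0, 0, 0, 1, 0, 3]
(count[i] = number of elements equal to i)
Cumulative count: [1, 2, 4, 4, 4, 4, 4, 5, 5, 8]
Sorted: [0, 1, 2, 2, 7, 9, 9, 9]


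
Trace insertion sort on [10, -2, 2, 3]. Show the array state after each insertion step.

First element 10 is already 'sorted'
Insert -2: shifted 1 elements -> [-2, 10, 2, 3]
Insert 2: shifted 1 elements -> [-2, 2, 10, 3]
Insert 3: shifted 1 elements -> [-2, 2, 3, 10]


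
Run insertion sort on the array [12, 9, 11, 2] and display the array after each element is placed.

First element 12 is already 'sorted'
Insert 9: shifted 1 elements -> [9, 12, 11, 2]
Insert 11: shifted 1 elements -> [9, 11, 12, 2]
Insert 2: shifted 3 elements -> [2, 9, 11, 12]


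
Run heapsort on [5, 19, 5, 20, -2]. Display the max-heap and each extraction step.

Build heap: [20, 19, 5, 5, -2]
Extract 20: [19, 5, 5, -2, 20]
Extract 19: [5, -2, 5, 19, 20]
Extract 5: [5, -2, 5, 19, 20]
Extract 5: [-2, 5, 5, 19, 20]


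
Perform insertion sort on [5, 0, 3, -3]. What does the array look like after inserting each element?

First element 5 is already 'sorted'
Insert 0: shifted 1 elements -> [0, 5, 3, -3]
Insert 3: shifted 1 elements -> [0, 3, 5, -3]
Insert -3: shifted 3 elements -> [-3, 0, 3, 5]


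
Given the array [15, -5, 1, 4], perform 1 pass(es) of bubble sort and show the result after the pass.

After pass 1: [-5, 1, 4, 15] (3 swaps)
Total swaps: 3


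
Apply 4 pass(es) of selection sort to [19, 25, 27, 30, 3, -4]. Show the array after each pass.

Pass 1: Select minimum -4 at index 5, swap -> [-4, 25, 27, 30, 3, 19]
Pass 2: Select minimum 3 at index 4, swap -> [-4, 3, 27, 30, 25, 19]
Pass 3: Select minimum 19 at index 5, swap -> [-4, 3, 19, 30, 25, 27]
Pass 4: Select minimum 25 at index 4, swap -> [-4, 3, 19, 25, 30, 27]


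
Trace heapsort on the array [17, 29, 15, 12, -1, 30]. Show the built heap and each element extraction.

Build heap: [30, 29, 17, 12, -1, 15]
Extract 30: [29, 15, 17, 12, -1, 30]
Extract 29: [17, 15, -1, 12, 29, 30]
Extract 17: [15, 12, -1, 17, 29, 30]
Extract 15: [12, -1, 15, 17, 29, 30]
Extract 12: [-1, 12, 15, 17, 29, 30]


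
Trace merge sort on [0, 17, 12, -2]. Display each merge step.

Divide and conquer:
  Merge [0] + [17] -> [0, 17]
  Merge [12] + [-2] -> [-2, 12]
  Merge [0, 17] + [-2, 12] -> [-2, 0, 12, 17]


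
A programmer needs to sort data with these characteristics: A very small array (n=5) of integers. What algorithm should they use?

Best choice: Insertion sort
Reason: For tiny inputs the O(n^2) overhead is negligible and insertion sort has minimal constant factors


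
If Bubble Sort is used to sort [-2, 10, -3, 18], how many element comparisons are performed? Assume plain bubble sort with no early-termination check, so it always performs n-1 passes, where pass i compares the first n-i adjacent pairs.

Pass 1: compare adjacent pairs (0,1)..(2,3) = 3 comparison(s), 1 swap(s) -> [-2, -3, 10, 18]
Pass 2: compare adjacent pairs (0,1)..(1,2) = 2 comparison(s), 1 swap(s) -> [-3, -2, 10, 18]
Pass 3: compare adjacent pairs (0,1)..(0,1) = 1 comparison(s), 0 swap(s) -> [-3, -2, 10, 18]
Total comparisons: 3 + 2 + 1 = 6


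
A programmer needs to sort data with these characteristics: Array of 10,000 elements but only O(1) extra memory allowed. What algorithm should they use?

Best choice: Heapsort
Reason: Heapsort rearranges the array in place using O(1) auxiliary space and still guarantees O(n log n) time; quicksort partitions in place but needs Theta(log n) stack space for recursion (O(n) in the worst case), and mergesort requires O(n) auxiliary space


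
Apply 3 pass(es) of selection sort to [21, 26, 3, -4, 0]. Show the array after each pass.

Pass 1: Select minimum -4 at index 3, swap -> [-4, 26, 3, 21, 0]
Pass 2: Select minimum 0 at index 4, swap -> [-4, 0, 3, 21, 26]
Pass 3: Select minimum 3 at index 2, swap -> [-4, 0, 3, 21, 26]


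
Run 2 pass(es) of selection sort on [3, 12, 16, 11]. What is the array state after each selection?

Pass 1: Select minimum 3 at index 0, swap -> [3, 12, 16, 11]
Pass 2: Select minimum 11 at index 3, swap -> [3, 11, 16, 12]


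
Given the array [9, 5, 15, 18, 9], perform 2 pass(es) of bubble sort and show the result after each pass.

After pass 1: [5, 9, 15, 9, 18] (2 swaps)
After pass 2: [5, 9, 9, 15, 18] (1 swaps)
Total swaps: 3


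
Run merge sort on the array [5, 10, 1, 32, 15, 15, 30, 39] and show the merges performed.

Divide and conquer:
  Merge [5] + [10] -> [5, 10]
  Merge [1] + [32] -> [1, 32]
  Merge [5, 10] + [1, 32] -> [1, 5, 10, 32]
  Merge [15] + [15] -> [15, 15]
  Merge [30] + [39] -> [30, 39]
  Merge [15, 15] + [30, 39] -> [15, 15, 30, 39]
  Merge [1, 5, 10, 32] + [15, 15, 30, 39] -> [1, 5, 10, 15, 15, 30, 32, 39]


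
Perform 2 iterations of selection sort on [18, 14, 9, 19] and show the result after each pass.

Pass 1: Select minimum 9 at index 2, swap -> [9, 14, 18, 19]
Pass 2: Select minimum 14 at index 1, swap -> [9, 14, 18, 19]


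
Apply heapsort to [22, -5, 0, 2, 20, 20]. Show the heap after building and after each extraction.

Build heap: [22, 20, 20, 2, -5, 0]
Extract 22: [20, 2, 20, 0, -5, 22]
Extract 20: [20, 2, -5, 0, 20, 22]
Extract 20: [2, 0, -5, 20, 20, 22]
Extract 2: [0, -5, 2, 20, 20, 22]
Extract 0: [-5, 0, 2, 20, 20, 22]


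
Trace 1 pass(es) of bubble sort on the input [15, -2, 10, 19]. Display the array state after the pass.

After pass 1: [-2, 10, 15, 19] (2 swaps)
Total swaps: 2


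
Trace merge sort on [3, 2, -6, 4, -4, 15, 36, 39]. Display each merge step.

Divide and conquer:
  Merge [3] + [2] -> [2, 3]
  Merge [-6] + [4] -> [-6, 4]
  Merge [2, 3] + [-6, 4] -> [-6, 2, 3, 4]
  Merge [-4] + [15] -> [-4, 15]
  Merge [36] + [39] -> [36, 39]
  Merge [-4, 15] + [36, 39] -> [-4, 15, 36, 39]
  Merge [-6, 2, 3, 4] + [-4, 15, 36, 39] -> [-6, -4, 2, 3, 4, 15, 36, 39]


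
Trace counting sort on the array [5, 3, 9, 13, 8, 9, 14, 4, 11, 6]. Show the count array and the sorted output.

Count array: [0, 0, 0, 1, 1, 1, 1, 0, 1, 2, 0, 1, 0, 1, 1]
(count[i] = number of elements equal to i)
Cumulative count: [0, 0, 0, 1, 2, 3, 4, 4, 5, 7, 7, 8, 8, 9, 10]
Sorted: [3, 4, 5, 6, 8, 9, 9, 11, 13, 14]


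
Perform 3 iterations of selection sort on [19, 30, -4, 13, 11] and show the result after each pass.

Pass 1: Select minimum -4 at index 2, swap -> [-4, 30, 19, 13, 11]
Pass 2: Select minimum 11 at index 4, swap -> [-4, 11, 19, 13, 30]
Pass 3: Select minimum 13 at index 3, swap -> [-4, 11, 13, 19, 30]


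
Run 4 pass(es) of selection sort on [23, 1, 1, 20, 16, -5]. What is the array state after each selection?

Pass 1: Select minimum -5 at index 5, swap -> [-5, 1, 1, 20, 16, 23]
Pass 2: Select minimum 1 at index 1, swap -> [-5, 1, 1, 20, 16, 23]
Pass 3: Select minimum 1 at index 2, swap -> [-5, 1, 1, 20, 16, 23]
Pass 4: Select minimum 16 at index 4, swap -> [-5, 1, 1, 16, 20, 23]


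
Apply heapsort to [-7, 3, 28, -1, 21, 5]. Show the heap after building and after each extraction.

Build heap: [28, 21, 5, -1, 3, -7]
Extract 28: [21, 3, 5, -1, -7, 28]
Extract 21: [5, 3, -7, -1, 21, 28]
Extract 5: [3, -1, -7, 5, 21, 28]
Extract 3: [-1, -7, 3, 5, 21, 28]
Extract -1: [-7, -1, 3, 5, 21, 28]


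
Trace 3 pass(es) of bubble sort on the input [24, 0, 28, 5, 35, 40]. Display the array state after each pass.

After pass 1: [0, 24, 5, 28, 35, 40] (2 swaps)
After pass 2: [0, 5, 24, 28, 35, 40] (1 swaps)
After pass 3: [0, 5, 24, 28, 35, 40] (0 swaps)
Total swaps: 3


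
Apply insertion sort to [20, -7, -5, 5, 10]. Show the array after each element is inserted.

First element 20 is already 'sorted'
Insert -7: shifted 1 elements -> [-7, 20, -5, 5, 10]
Insert -5: shifted 1 elements -> [-7, -5, 20, 5, 10]
Insert 5: shifted 1 elements -> [-7, -5, 5, 20, 10]
Insert 10: shifted 1 elements -> [-7, -5, 5, 10, 20]


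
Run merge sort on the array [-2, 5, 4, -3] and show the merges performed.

Divide and conquer:
  Merge [-2] + [5] -> [-2, 5]
  Merge [4] + [-3] -> [-3, 4]
  Merge [-2, 5] + [-3, 4] -> [-3, -2, 4, 5]


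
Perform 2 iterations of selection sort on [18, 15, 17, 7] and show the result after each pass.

Pass 1: Select minimum 7 at index 3, swap -> [7, 15, 17, 18]
Pass 2: Select minimum 15 at index 1, swap -> [7, 15, 17, 18]


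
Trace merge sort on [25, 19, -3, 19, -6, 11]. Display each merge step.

Divide and conquer:
  Merge [19] + [-3] -> [-3, 19]
  Merge [25] + [-3, 19] -> [-3, 19, 25]
  Merge [-6] + [11] -> [-6, 11]
  Merge [19] + [-6, 11] -> [-6, 11, 19]
  Merge [-3, 19, 25] + [-6, 11, 19] -> [-6, -3, 11, 19, 19, 25]


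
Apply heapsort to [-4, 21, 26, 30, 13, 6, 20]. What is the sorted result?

Build heap: [30, 21, 26, -4, 13, 6, 20]
Extract 30: [26, 21, 20, -4, 13, 6, 30]
Extract 26: [21, 13, 20, -4, 6, 26, 30]
Extract 21: [20, 13, 6, -4, 21, 26, 30]
Extract 20: [13, -4, 6, 20, 21, 26, 30]
Extract 13: [6, -4, 13, 20, 21, 26, 30]
Extract 6: [-4, 6, 13, 20, 21, 26, 30]


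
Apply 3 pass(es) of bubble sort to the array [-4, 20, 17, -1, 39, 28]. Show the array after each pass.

After pass 1: [-4, 17, -1, 20, 28, 39] (3 swaps)
After pass 2: [-4, -1, 17, 20, 28, 39] (1 swaps)
After pass 3: [-4, -1, 17, 20, 28, 39] (0 swaps)
Total swaps: 4


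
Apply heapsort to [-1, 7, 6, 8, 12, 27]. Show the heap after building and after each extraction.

Build heap: [27, 12, 6, 8, 7, -1]
Extract 27: [12, 8, 6, -1, 7, 27]
Extract 12: [8, 7, 6, -1, 12, 27]
Extract 8: [7, -1, 6, 8, 12, 27]
Extract 7: [6, -1, 7, 8, 12, 27]
Extract 6: [-1, 6, 7, 8, 12, 27]


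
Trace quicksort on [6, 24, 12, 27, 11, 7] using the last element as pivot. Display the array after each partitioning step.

Partition 1: pivot=7 at index 1 -> [6, 7, 12, 27, 11, 24]
Partition 2: pivot=24 at index 4 -> [6, 7, 12, 11, 24, 27]
Partition 3: pivot=11 at index 2 -> [6, 7, 11, 12, 24, 27]


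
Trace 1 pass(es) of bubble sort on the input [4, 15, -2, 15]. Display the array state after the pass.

After pass 1: [4, -2, 15, 15] (1 swaps)
Total swaps: 1


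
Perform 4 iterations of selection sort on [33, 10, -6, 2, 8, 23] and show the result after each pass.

Pass 1: Select minimum -6 at index 2, swap -> [-6, 10, 33, 2, 8, 23]
Pass 2: Select minimum 2 at index 3, swap -> [-6, 2, 33, 10, 8, 23]
Pass 3: Select minimum 8 at index 4, swap -> [-6, 2, 8, 10, 33, 23]
Pass 4: Select minimum 10 at index 3, swap -> [-6, 2, 8, 10, 33, 23]


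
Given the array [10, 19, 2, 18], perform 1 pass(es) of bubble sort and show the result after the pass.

After pass 1: [10, 2, 18, 19] (2 swaps)
Total swaps: 2


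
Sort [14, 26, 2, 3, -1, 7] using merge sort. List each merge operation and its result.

Divide and conquer:
  Merge [26] + [2] -> [2, 26]
  Merge [14] + [2, 26] -> [2, 14, 26]
  Merge [-1] + [7] -> [-1, 7]
  Merge [3] + [-1, 7] -> [-1, 3, 7]
  Merge [2, 14, 26] + [-1, 3, 7] -> [-1, 2, 3, 7, 14, 26]


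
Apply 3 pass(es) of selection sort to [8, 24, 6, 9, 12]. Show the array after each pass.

Pass 1: Select minimum 6 at index 2, swap -> [6, 24, 8, 9, 12]
Pass 2: Select minimum 8 at index 2, swap -> [6, 8, 24, 9, 12]
Pass 3: Select minimum 9 at index 3, swap -> [6, 8, 9, 24, 12]


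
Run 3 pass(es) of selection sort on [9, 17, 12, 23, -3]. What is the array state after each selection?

Pass 1: Select minimum -3 at index 4, swap -> [-3, 17, 12, 23, 9]
Pass 2: Select minimum 9 at index 4, swap -> [-3, 9, 12, 23, 17]
Pass 3: Select minimum 12 at index 2, swap -> [-3, 9, 12, 23, 17]


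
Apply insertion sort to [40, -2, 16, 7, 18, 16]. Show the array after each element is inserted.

First element 40 is already 'sorted'
Insert -2: shifted 1 elements -> [-2, 40, 16, 7, 18, 16]
Insert 16: shifted 1 elements -> [-2, 16, 40, 7, 18, 16]
Insert 7: shifted 2 elements -> [-2, 7, 16, 40, 18, 16]
Insert 18: shifted 1 elements -> [-2, 7, 16, 18, 40, 16]
Insert 16: shifted 2 elements -> [-2, 7, 16, 16, 18, 40]


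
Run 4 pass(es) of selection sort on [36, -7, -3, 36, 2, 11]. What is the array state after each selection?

Pass 1: Select minimum -7 at index 1, swap -> [-7, 36, -3, 36, 2, 11]
Pass 2: Select minimum -3 at index 2, swap -> [-7, -3, 36, 36, 2, 11]
Pass 3: Select minimum 2 at index 4, swap -> [-7, -3, 2, 36, 36, 11]
Pass 4: Select minimum 11 at index 5, swap -> [-7, -3, 2, 11, 36, 36]


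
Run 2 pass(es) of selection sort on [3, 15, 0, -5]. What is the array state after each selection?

Pass 1: Select minimum -5 at index 3, swap -> [-5, 15, 0, 3]
Pass 2: Select minimum 0 at index 2, swap -> [-5, 0, 15, 3]


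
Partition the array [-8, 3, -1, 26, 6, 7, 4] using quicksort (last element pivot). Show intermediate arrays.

Partition 1: pivot=4 at index 3 -> [-8, 3, -1, 4, 6, 7, 26]
Partition 2: pivot=-1 at index 1 -> [-8, -1, 3, 4, 6, 7, 26]
Partition 3: pivot=26 at index 6 -> [-8, -1, 3, 4, 6, 7, 26]
Partition 4: pivot=7 at index 5 -> [-8, -1, 3, 4, 6, 7, 26]


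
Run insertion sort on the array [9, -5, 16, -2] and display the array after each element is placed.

First element 9 is already 'sorted'
Insert -5: shifted 1 elements -> [-5, 9, 16, -2]
Insert 16: shifted 0 elements -> [-5, 9, 16, -2]
Insert -2: shifted 2 elements -> [-5, -2, 9, 16]


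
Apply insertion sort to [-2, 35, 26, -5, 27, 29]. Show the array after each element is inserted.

First element -2 is already 'sorted'
Insert 35: shifted 0 elements -> [-2, 35, 26, -5, 27, 29]
Insert 26: shifted 1 elements -> [-2, 26, 35, -5, 27, 29]
Insert -5: shifted 3 elements -> [-5, -2, 26, 35, 27, 29]
Insert 27: shifted 1 elements -> [-5, -2, 26, 27, 35, 29]
Insert 29: shifted 1 elements -> [-5, -2, 26, 27, 29, 35]


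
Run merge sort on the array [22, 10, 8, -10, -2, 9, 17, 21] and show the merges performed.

Divide and conquer:
  Merge [22] + [10] -> [10, 22]
  Merge [8] + [-10] -> [-10, 8]
  Merge [10, 22] + [-10, 8] -> [-10, 8, 10, 22]
  Merge [-2] + [9] -> [-2, 9]
  Merge [17] + [21] -> [17, 21]
  Merge [-2, 9] + [17, 21] -> [-2, 9, 17, 21]
  Merge [-10, 8, 10, 22] + [-2, 9, 17, 21] -> [-10, -2, 8, 9, 10, 17, 21, 22]


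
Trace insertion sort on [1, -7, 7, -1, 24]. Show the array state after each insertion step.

First element 1 is already 'sorted'
Insert -7: shifted 1 elements -> [-7, 1, 7, -1, 24]
Insert 7: shifted 0 elements -> [-7, 1, 7, -1, 24]
Insert -1: shifted 2 elements -> [-7, -1, 1, 7, 24]
Insert 24: shifted 0 elements -> [-7, -1, 1, 7, 24]


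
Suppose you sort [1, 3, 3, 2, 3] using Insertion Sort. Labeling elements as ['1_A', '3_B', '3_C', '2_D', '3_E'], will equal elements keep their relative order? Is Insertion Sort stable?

Trace Insertion Sort on the labeled array (the key is the number; the letter only tracks identity):
  Insert 3_B at index 1: [1_A, 3_B, 3_C, 2_D, 3_E]
  Insert 3_C at index 2: [1_A, 3_B, 3_C, 2_D, 3_E]
  Insert 2_D at index 1: [1_A, 2_D, 3_B, 3_C, 3_E]
  Insert 3_E at index 4: [1_A, 2_D, 3_B, 3_C, 3_E]
Final order: [1_A, 2_D, 3_B, 3_C, 3_E]
Equal keys:
  value 3: originally 3_B, 3_C, 3_E; after sorting 3_B, 3_C, 3_E -> order preserved
All equal keys kept their original relative order. Insertion Sort is stable: elements are shifted only while they are strictly greater than the key, so a key is inserted after any equal elements already placed.
Answer: Stable


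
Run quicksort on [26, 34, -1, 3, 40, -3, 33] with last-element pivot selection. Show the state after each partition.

Partition 1: pivot=33 at index 4 -> [26, -1, 3, -3, 33, 34, 40]
Partition 2: pivot=-3 at index 0 -> [-3, -1, 3, 26, 33, 34, 40]
Partition 3: pivot=26 at index 3 -> [-3, -1, 3, 26, 33, 34, 40]
Partition 4: pivot=3 at index 2 -> [-3, -1, 3, 26, 33, 34, 40]
Partition 5: pivot=40 at index 6 -> [-3, -1, 3, 26, 33, 34, 40]


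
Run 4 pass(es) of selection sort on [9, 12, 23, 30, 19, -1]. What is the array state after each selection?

Pass 1: Select minimum -1 at index 5, swap -> [-1, 12, 23, 30, 19, 9]
Pass 2: Select minimum 9 at index 5, swap -> [-1, 9, 23, 30, 19, 12]
Pass 3: Select minimum 12 at index 5, swap -> [-1, 9, 12, 30, 19, 23]
Pass 4: Select minimum 19 at index 4, swap -> [-1, 9, 12, 19, 30, 23]


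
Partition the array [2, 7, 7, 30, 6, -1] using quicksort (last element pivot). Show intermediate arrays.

Partition 1: pivot=-1 at index 0 -> [-1, 7, 7, 30, 6, 2]
Partition 2: pivot=2 at index 1 -> [-1, 2, 7, 30, 6, 7]
Partition 3: pivot=7 at index 4 -> [-1, 2, 7, 6, 7, 30]
Partition 4: pivot=6 at index 2 -> [-1, 2, 6, 7, 7, 30]


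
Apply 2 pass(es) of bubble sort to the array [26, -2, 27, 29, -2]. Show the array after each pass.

After pass 1: [-2, 26, 27, -2, 29] (2 swaps)
After pass 2: [-2, 26, -2, 27, 29] (1 swaps)
Total swaps: 3


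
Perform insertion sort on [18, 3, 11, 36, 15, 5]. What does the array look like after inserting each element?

First element 18 is already 'sorted'
Insert 3: shifted 1 elements -> [3, 18, 11, 36, 15, 5]
Insert 11: shifted 1 elements -> [3, 11, 18, 36, 15, 5]
Insert 36: shifted 0 elements -> [3, 11, 18, 36, 15, 5]
Insert 15: shifted 2 elements -> [3, 11, 15, 18, 36, 5]
Insert 5: shifted 4 elements -> [3, 5, 11, 15, 18, 36]


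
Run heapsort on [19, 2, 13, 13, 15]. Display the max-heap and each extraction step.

Build heap: [19, 15, 13, 13, 2]
Extract 19: [15, 13, 13, 2, 19]
Extract 15: [13, 2, 13, 15, 19]
Extract 13: [13, 2, 13, 15, 19]
Extract 13: [2, 13, 13, 15, 19]


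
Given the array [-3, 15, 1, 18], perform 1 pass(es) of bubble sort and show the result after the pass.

After pass 1: [-3, 1, 15, 18] (1 swaps)
Total swaps: 1


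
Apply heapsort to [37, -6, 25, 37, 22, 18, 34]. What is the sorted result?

Build heap: [37, 37, 34, -6, 22, 18, 25]
Extract 37: [37, 25, 34, -6, 22, 18, 37]
Extract 37: [34, 25, 18, -6, 22, 37, 37]
Extract 34: [25, 22, 18, -6, 34, 37, 37]
Extract 25: [22, -6, 18, 25, 34, 37, 37]
Extract 22: [18, -6, 22, 25, 34, 37, 37]
Extract 18: [-6, 18, 22, 25, 34, 37, 37]


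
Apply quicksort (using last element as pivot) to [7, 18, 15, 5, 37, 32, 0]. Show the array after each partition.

Partition 1: pivot=0 at index 0 -> [0, 18, 15, 5, 37, 32, 7]
Partition 2: pivot=7 at index 2 -> [0, 5, 7, 18, 37, 32, 15]
Partition 3: pivot=15 at index 3 -> [0, 5, 7, 15, 37, 32, 18]
Partition 4: pivot=18 at index 4 -> [0, 5, 7, 15, 18, 32, 37]
Partition 5: pivot=37 at index 6 -> [0, 5, 7, 15, 18, 32, 37]


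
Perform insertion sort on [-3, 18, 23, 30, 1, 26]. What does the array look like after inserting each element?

First element -3 is already 'sorted'
Insert 18: shifted 0 elements -> [-3, 18, 23, 30, 1, 26]
Insert 23: shifted 0 elements -> [-3, 18, 23, 30, 1, 26]
Insert 30: shifted 0 elements -> [-3, 18, 23, 30, 1, 26]
Insert 1: shifted 3 elements -> [-3, 1, 18, 23, 30, 26]
Insert 26: shifted 1 elements -> [-3, 1, 18, 23, 26, 30]


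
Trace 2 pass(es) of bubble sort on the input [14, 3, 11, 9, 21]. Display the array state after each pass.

After pass 1: [3, 11, 9, 14, 21] (3 swaps)
After pass 2: [3, 9, 11, 14, 21] (1 swaps)
Total swaps: 4


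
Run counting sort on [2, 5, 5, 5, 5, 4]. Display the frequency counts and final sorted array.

Count array: [0, 0, 1, 0, 1, 4]
(count[i] = number of elements equal to i)
Cumulative count: [0, 0, 1, 1, 2, 6]
Sorted: [2, 4, 5, 5, 5, 5]


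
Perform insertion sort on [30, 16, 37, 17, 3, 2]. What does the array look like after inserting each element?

First element 30 is already 'sorted'
Insert 16: shifted 1 elements -> [16, 30, 37, 17, 3, 2]
Insert 37: shifted 0 elements -> [16, 30, 37, 17, 3, 2]
Insert 17: shifted 2 elements -> [16, 17, 30, 37, 3, 2]
Insert 3: shifted 4 elements -> [3, 16, 17, 30, 37, 2]
Insert 2: shifted 5 elements -> [2, 3, 16, 17, 30, 37]


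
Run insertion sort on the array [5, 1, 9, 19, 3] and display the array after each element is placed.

First element 5 is already 'sorted'
Insert 1: shifted 1 elements -> [1, 5, 9, 19, 3]
Insert 9: shifted 0 elements -> [1, 5, 9, 19, 3]
Insert 19: shifted 0 elements -> [1, 5, 9, 19, 3]
Insert 3: shifted 3 elements -> [1, 3, 5, 9, 19]


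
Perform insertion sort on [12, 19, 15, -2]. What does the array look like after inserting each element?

First element 12 is already 'sorted'
Insert 19: shifted 0 elements -> [12, 19, 15, -2]
Insert 15: shifted 1 elements -> [12, 15, 19, -2]
Insert -2: shifted 3 elements -> [-2, 12, 15, 19]


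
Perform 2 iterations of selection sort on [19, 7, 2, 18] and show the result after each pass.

Pass 1: Select minimum 2 at index 2, swap -> [2, 7, 19, 18]
Pass 2: Select minimum 7 at index 1, swap -> [2, 7, 19, 18]


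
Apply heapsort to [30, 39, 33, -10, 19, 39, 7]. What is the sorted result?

Build heap: [39, 30, 39, -10, 19, 33, 7]
Extract 39: [39, 30, 33, -10, 19, 7, 39]
Extract 39: [33, 30, 7, -10, 19, 39, 39]
Extract 33: [30, 19, 7, -10, 33, 39, 39]
Extract 30: [19, -10, 7, 30, 33, 39, 39]
Extract 19: [7, -10, 19, 30, 33, 39, 39]
Extract 7: [-10, 7, 19, 30, 33, 39, 39]


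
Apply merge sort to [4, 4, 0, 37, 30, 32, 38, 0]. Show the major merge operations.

Divide and conquer:
  Merge [4] + [4] -> [4, 4]
  Merge [0] + [37] -> [0, 37]
  Merge [4, 4] + [0, 37] -> [0, 4, 4, 37]
  Merge [30] + [32] -> [30, 32]
  Merge [38] + [0] -> [0, 38]
  Merge [30, 32] + [0, 38] -> [0, 30, 32, 38]
  Merge [0, 4, 4, 37] + [0, 30, 32, 38] -> [0, 0, 4, 4, 30, 32, 37, 38]


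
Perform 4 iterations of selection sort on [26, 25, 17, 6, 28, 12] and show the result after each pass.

Pass 1: Select minimum 6 at index 3, swap -> [6, 25, 17, 26, 28, 12]
Pass 2: Select minimum 12 at index 5, swap -> [6, 12, 17, 26, 28, 25]
Pass 3: Select minimum 17 at index 2, swap -> [6, 12, 17, 26, 28, 25]
Pass 4: Select minimum 25 at index 5, swap -> [6, 12, 17, 25, 28, 26]


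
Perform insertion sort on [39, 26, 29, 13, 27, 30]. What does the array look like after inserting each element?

First element 39 is already 'sorted'
Insert 26: shifted 1 elements -> [26, 39, 29, 13, 27, 30]
Insert 29: shifted 1 elements -> [26, 29, 39, 13, 27, 30]
Insert 13: shifted 3 elements -> [13, 26, 29, 39, 27, 30]
Insert 27: shifted 2 elements -> [13, 26, 27, 29, 39, 30]
Insert 30: shifted 1 elements -> [13, 26, 27, 29, 30, 39]


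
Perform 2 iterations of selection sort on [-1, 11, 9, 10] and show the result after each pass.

Pass 1: Select minimum -1 at index 0, swap -> [-1, 11, 9, 10]
Pass 2: Select minimum 9 at index 2, swap -> [-1, 9, 11, 10]


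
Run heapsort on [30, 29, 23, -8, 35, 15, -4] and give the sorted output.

Build heap: [35, 30, 23, -8, 29, 15, -4]
Extract 35: [30, 29, 23, -8, -4, 15, 35]
Extract 30: [29, 15, 23, -8, -4, 30, 35]
Extract 29: [23, 15, -4, -8, 29, 30, 35]
Extract 23: [15, -8, -4, 23, 29, 30, 35]
Extract 15: [-4, -8, 15, 23, 29, 30, 35]
Extract -4: [-8, -4, 15, 23, 29, 30, 35]


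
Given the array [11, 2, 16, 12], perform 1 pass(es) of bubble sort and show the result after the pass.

After pass 1: [2, 11, 12, 16] (2 swaps)
Total swaps: 2


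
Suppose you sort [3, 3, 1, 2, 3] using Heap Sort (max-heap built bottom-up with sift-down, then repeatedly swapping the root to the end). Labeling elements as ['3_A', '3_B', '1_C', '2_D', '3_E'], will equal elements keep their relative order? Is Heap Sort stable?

Trace Heap Sort on the labeled array (the key is the number; the letter only tracks identity):
  Build max-heap: [3_A, 3_B, 1_C, 2_D, 3_E]
  Swap root 3_A to index 4, re-heapify first 4 -> [3_E, 3_B, 1_C, 2_D, 3_A]
  Swap root 3_E to index 3, re-heapify first 3 -> [3_B, 2_D, 1_C, 3_E, 3_A]
  Swap root 3_B to index 2, re-heapify first 2 -> [2_D, 1_C, 3_B, 3_E, 3_A]
  Swap root 2_D to index 1, re-heapify first 1 -> [1_C, 2_D, 3_B, 3_E, 3_A]
Final order: [1_C, 2_D, 3_B, 3_E, 3_A]
Equal keys:
  value 3: originally 3_A, 3_B, 3_E; after sorting 3_B, 3_E, 3_A -> order changed
Equal keys were reordered, so Heap Sort is not stable: heap construction and root-to-end swaps move elements without regard to the original order of equal keys. (One such input is enough; an unstable sort may happen to preserve order on other inputs, but it gives no guarantee.)
Answer: Not stable


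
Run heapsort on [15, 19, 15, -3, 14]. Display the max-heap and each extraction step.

Build heap: [19, 15, 15, -3, 14]
Extract 19: [15, 14, 15, -3, 19]
Extract 15: [15, 14, -3, 15, 19]
Extract 15: [14, -3, 15, 15, 19]
Extract 14: [-3, 14, 15, 15, 19]


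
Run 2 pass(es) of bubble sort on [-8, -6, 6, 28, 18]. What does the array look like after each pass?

After pass 1: [-8, -6, 6, 18, 28] (1 swaps)
After pass 2: [-8, -6, 6, 18, 28] (0 swaps)
Total swaps: 1


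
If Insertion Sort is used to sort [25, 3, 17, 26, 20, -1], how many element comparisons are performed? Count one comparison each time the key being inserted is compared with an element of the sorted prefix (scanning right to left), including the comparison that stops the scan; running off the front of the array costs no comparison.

Insert 3: 25 > 3 (shift), reached front = 1 comparison(s) -> [3, 25, 17, 26, 20, -1]
Insert 17: 25 > 17 (shift), 3 <= 17 (stop) = 2 comparison(s) -> [3, 17, 25, 26, 20, -1]
Insert 26: 25 <= 26 (stop) = 1 comparison(s) -> [3, 17, 25, 26, 20, -1]
Insert 20: 26 > 20 (shift), 25 > 20 (shift), 17 <= 20 (stop) = 3 comparison(s) -> [3, 17, 20, 25, 26, -1]
Insert -1: 26 > -1 (shift), 25 > -1 (shift), 20 > -1 (shift), 17 > -1 (shift), 3 > -1 (shift), reached front = 5 comparison(s) -> [-1, 3, 17, 20, 25, 26]
Total comparisons: 1 + 2 + 1 + 3 + 5 = 12


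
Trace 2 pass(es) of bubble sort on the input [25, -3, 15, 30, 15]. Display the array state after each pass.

After pass 1: [-3, 15, 25, 15, 30] (3 swaps)
After pass 2: [-3, 15, 15, 25, 30] (1 swaps)
Total swaps: 4


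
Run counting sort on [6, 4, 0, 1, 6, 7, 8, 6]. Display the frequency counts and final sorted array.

Count array: [1, 1, 0, 0, 1, 0, 3, 1, 1]
(count[i] = number of elements equal to i)
Cumulative count: [1, 2, 2, 2, 3, 3, 6, 7, 8]
Sorted: [0, 1, 4, 6, 6, 6, 7, 8]


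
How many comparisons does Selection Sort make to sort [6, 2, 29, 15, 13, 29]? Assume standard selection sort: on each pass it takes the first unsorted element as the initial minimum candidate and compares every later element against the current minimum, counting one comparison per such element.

Pass 1: scan indices 1..5 for the minimum = 5 comparison(s); min is 2, place at index 0 -> [2, 6, 29, 15, 13, 29]
Pass 2: scan indices 2..5 for the minimum = 4 comparison(s); min is 6, place at index 1 -> [2, 6, 29, 15, 13, 29]
Pass 3: scan indices 3..5 for the minimum = 3 comparison(s); min is 13, place at index 2 -> [2, 6, 13, 15, 29, 29]
Pass 4: scan indices 4..5 for the minimum = 2 comparison(s); min is 15, place at index 3 -> [2, 6, 13, 15, 29, 29]
Pass 5: scan indices 5..5 for the minimum = 1 comparison(s); min is 29, place at index 4 -> [2, 6, 13, 15, 29, 29]
Selection sort always scans the whole unsorted suffix, so the count is (n-1) + (n-2) + ... + 1 = n(n-1)/2 = 6*5/2 = 15 regardless of the input order.
Total comparisons: 5 + 4 + 3 + 2 + 1 = 15


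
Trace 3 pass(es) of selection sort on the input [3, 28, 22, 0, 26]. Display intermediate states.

Pass 1: Select minimum 0 at index 3, swap -> [0, 28, 22, 3, 26]
Pass 2: Select minimum 3 at index 3, swap -> [0, 3, 22, 28, 26]
Pass 3: Select minimum 22 at index 2, swap -> [0, 3, 22, 28, 26]


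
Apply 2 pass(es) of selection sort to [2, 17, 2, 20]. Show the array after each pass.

Pass 1: Select minimum 2 at index 0, swap -> [2, 17, 2, 20]
Pass 2: Select minimum 2 at index 2, swap -> [2, 2, 17, 20]


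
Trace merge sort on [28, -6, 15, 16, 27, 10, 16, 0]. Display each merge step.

Divide and conquer:
  Merge [28] + [-6] -> [-6, 28]
  Merge [15] + [16] -> [15, 16]
  Merge [-6, 28] + [15, 16] -> [-6, 15, 16, 28]
  Merge [27] + [10] -> [10, 27]
  Merge [16] + [0] -> [0, 16]
  Merge [10, 27] + [0, 16] -> [0, 10, 16, 27]
  Merge [-6, 15, 16, 28] + [0, 10, 16, 27] -> [-6, 0, 10, 15, 16, 16, 27, 28]


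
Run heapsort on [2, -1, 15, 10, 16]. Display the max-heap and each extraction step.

Build heap: [16, 10, 15, 2, -1]
Extract 16: [15, 10, -1, 2, 16]
Extract 15: [10, 2, -1, 15, 16]
Extract 10: [2, -1, 10, 15, 16]
Extract 2: [-1, 2, 10, 15, 16]


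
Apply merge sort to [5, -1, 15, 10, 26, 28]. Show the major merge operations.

Divide and conquer:
  Merge [-1] + [15] -> [-1, 15]
  Merge [5] + [-1, 15] -> [-1, 5, 15]
  Merge [26] + [28] -> [26, 28]
  Merge [10] + [26, 28] -> [10, 26, 28]
  Merge [-1, 5, 15] + [10, 26, 28] -> [-1, 5, 10, 15, 26, 28]


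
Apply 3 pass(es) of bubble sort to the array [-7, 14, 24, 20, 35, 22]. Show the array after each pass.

After pass 1: [-7, 14, 20, 24, 22, 35] (2 swaps)
After pass 2: [-7, 14, 20, 22, 24, 35] (1 swaps)
After pass 3: [-7, 14, 20, 22, 24, 35] (0 swaps)
Total swaps: 3


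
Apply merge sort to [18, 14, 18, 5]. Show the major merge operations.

Divide and conquer:
  Merge [18] + [14] -> [14, 18]
  Merge [18] + [5] -> [5, 18]
  Merge [14, 18] + [5, 18] -> [5, 14, 18, 18]


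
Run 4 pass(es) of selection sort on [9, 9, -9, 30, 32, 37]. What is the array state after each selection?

Pass 1: Select minimum -9 at index 2, swap -> [-9, 9, 9, 30, 32, 37]
Pass 2: Select minimum 9 at index 1, swap -> [-9, 9, 9, 30, 32, 37]
Pass 3: Select minimum 9 at index 2, swap -> [-9, 9, 9, 30, 32, 37]
Pass 4: Select minimum 30 at index 3, swap -> [-9, 9, 9, 30, 32, 37]


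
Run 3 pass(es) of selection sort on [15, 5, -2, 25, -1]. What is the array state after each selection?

Pass 1: Select minimum -2 at index 2, swap -> [-2, 5, 15, 25, -1]
Pass 2: Select minimum -1 at index 4, swap -> [-2, -1, 15, 25, 5]
Pass 3: Select minimum 5 at index 4, swap -> [-2, -1, 5, 25, 15]


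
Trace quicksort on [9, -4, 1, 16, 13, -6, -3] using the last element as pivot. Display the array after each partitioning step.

Partition 1: pivot=-3 at index 2 -> [-4, -6, -3, 16, 13, 9, 1]
Partition 2: pivot=-6 at index 0 -> [-6, -4, -3, 16, 13, 9, 1]
Partition 3: pivot=1 at index 3 -> [-6, -4, -3, 1, 13, 9, 16]
Partition 4: pivot=16 at index 6 -> [-6, -4, -3, 1, 13, 9, 16]
Partition 5: pivot=9 at index 4 -> [-6, -4, -3, 1, 9, 13, 16]


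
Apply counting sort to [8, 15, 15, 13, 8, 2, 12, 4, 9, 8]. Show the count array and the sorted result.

Count array: [0, 0, 1, 0, 1, 0, 0, 0, 3, 1, 0, 0, 1, 1, 0, 2]
(count[i] = number of elements equal to i)
Cumulative count: [0, 0, 1, 1, 2, 2, 2, 2, 5, 6, 6, 6, 7, 8, 8, 10]
Sorted: [2, 4, 8, 8, 8, 9, 12, 13, 15, 15]


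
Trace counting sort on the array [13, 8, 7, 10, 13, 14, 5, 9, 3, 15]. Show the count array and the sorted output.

Count array: [0, 0, 0, 1, 0, 1, 0, 1, 1, 1, 1, 0, 0, 2, 1, 1]
(count[i] = number of elements equal to i)
Cumulative count: [0, 0, 0, 1, 1, 2, 2, 3, 4, 5, 6, 6, 6, 8, 9, 10]
Sorted: [3, 5, 7, 8, 9, 10, 13, 13, 14, 15]


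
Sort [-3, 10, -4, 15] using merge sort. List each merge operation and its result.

Divide and conquer:
  Merge [-3] + [10] -> [-3, 10]
  Merge [-4] + [15] -> [-4, 15]
  Merge [-3, 10] + [-4, 15] -> [-4, -3, 10, 15]


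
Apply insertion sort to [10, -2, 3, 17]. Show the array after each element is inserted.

First element 10 is already 'sorted'
Insert -2: shifted 1 elements -> [-2, 10, 3, 17]
Insert 3: shifted 1 elements -> [-2, 3, 10, 17]
Insert 17: shifted 0 elements -> [-2, 3, 10, 17]


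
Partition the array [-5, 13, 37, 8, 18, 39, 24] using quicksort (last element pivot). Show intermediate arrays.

Partition 1: pivot=24 at index 4 -> [-5, 13, 8, 18, 24, 39, 37]
Partition 2: pivot=18 at index 3 -> [-5, 13, 8, 18, 24, 39, 37]
Partition 3: pivot=8 at index 1 -> [-5, 8, 13, 18, 24, 39, 37]
Partition 4: pivot=37 at index 5 -> [-5, 8, 13, 18, 24, 37, 39]


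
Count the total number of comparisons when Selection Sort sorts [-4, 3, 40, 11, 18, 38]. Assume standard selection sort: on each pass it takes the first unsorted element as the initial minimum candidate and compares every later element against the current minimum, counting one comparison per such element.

Pass 1: scan indices 1..5 for the minimum = 5 comparison(s); min is -4, place at index 0 -> [-4, 3, 40, 11, 18, 38]
Pass 2: scan indices 2..5 for the minimum = 4 comparison(s); min is 3, place at index 1 -> [-4, 3, 40, 11, 18, 38]
Pass 3: scan indices 3..5 for the minimum = 3 comparison(s); min is 11, place at index 2 -> [-4, 3, 11, 40, 18, 38]
Pass 4: scan indices 4..5 for the minimum = 2 comparison(s); min is 18, place at index 3 -> [-4, 3, 11, 18, 40, 38]
Pass 5: scan indices 5..5 for the minimum = 1 comparison(s); min is 38, place at index 4 -> [-4, 3, 11, 18, 38, 40]
Selection sort always scans the whole unsorted suffix, so the count is (n-1) + (n-2) + ... + 1 = n(n-1)/2 = 6*5/2 = 15 regardless of the input order.
Total comparisons: 5 + 4 + 3 + 2 + 1 = 15
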